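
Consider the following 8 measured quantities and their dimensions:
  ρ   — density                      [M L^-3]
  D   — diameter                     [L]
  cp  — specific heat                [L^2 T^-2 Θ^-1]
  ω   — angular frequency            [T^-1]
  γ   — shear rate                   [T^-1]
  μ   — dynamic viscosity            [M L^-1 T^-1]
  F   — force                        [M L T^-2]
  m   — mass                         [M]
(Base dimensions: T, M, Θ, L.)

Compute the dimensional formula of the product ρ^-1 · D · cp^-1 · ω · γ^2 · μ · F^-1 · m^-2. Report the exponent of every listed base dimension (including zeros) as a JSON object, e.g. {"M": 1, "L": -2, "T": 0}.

{"T": 0, "M": -3, "Θ": 1, "L": 0}

Write exponents as rows T,M,Θ,L / cols ρ,D,cp,ω,γ,μ,F,m:
  T: [ 0  0 -2 -1 -1 -1 -2  0]
  M: [ 1  0  0  0  0  1  1  1]
  Θ: [ 0  0 -1  0  0  0  0  0]
  L: [-3  1  2  0  0 -1  1  0]
  [T]: (-1)·0+(1)·0+(-1)·-2+(1)·-1+(2)·-1+(1)·-1+(-1)·-2+(-2)·0 = 0
  [M]: (-1)·1+(1)·0+(-1)·0+(1)·0+(2)·0+(1)·1+(-1)·1+(-2)·1 = -3
  [Θ]: (-1)·0+(1)·0+(-1)·-1+(1)·0+(2)·0+(1)·0+(-1)·0+(-2)·0 = 1
  [L]: (-1)·-3+(1)·1+(-1)·2+(1)·0+(2)·0+(1)·-1+(-1)·1+(-2)·0 = 0
⇒ M^-3 Θ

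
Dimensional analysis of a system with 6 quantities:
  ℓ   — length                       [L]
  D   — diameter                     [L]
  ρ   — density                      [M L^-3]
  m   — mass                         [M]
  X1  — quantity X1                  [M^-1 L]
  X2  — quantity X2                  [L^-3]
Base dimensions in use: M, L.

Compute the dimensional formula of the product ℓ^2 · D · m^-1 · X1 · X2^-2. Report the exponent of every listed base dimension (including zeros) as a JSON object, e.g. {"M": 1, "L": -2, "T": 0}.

{"M": -2, "L": 10}

Dimensional matrix (M×L by ℓ×D×ρ×m×X1×X2):
  M: [ 0  0  1  1 -1  0]
  L: [ 1  1 -3  0  1 -3]
  [M]: (2)·0+(1)·0+(-1)·1+(1)·-1+(-2)·0 = -2
  [L]: (2)·1+(1)·1+(-1)·0+(1)·1+(-2)·-3 = 10
⇒ M^-2 L^10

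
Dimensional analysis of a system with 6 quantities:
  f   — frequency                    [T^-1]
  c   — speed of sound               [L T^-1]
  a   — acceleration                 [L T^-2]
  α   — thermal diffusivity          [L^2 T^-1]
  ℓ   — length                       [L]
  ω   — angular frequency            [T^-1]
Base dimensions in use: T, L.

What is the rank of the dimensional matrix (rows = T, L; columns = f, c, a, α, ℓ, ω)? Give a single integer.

Exponent matrix [T,L] × [f,c,a,α,ℓ,ω]:
  T: [-1 -1 -2 -1  0 -1]
  L: [ 0  1  1  2  1  0]
Echelon form has 2 nonzero rows (pivots: f,c)

2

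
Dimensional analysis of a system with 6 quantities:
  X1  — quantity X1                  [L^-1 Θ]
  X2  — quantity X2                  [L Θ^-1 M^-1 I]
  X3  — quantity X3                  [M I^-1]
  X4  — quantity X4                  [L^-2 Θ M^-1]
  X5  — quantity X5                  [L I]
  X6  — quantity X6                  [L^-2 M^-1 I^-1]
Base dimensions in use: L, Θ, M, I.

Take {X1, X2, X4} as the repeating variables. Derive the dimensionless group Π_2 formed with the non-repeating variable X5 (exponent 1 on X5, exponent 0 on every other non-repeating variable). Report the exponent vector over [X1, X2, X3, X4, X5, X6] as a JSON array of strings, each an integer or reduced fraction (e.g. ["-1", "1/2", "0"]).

Exponent matrix [L,Θ,M,I] × [X1,X2,X3,X4,X5,X6]:
  L: [-1  1  0 -2  1 -2]
  Θ: [ 1 -1  0  1  0  0]
  M: [ 0 -1  1 -1  0 -1]
  I: [ 0  1 -1  0  1 -1]
RREF → pivots at {X1,X2,X4} ⇒ r = 3
Repeat: X1,X2,X4; free: X3,X5,X6
RREF:
  r0: [   1    0   -1    0    2   -3]
  r1: [   0    1   -1    0    1   -1]
  r2: [   0    0    0    1   -1    2]
  r3: [   0    0    0    0    0    0]
Fix exponent of X5 at 1, X3 at 0, X6 at 0; solve each RREF row for its pivot's exponent:
  r0: exp(X1) + (2)·1 = 0 ⇒ exp(X1) = -2
  r1: exp(X2) + (1)·1 = 0 ⇒ exp(X2) = -1
  r2: exp(X4) + (-1)·1 = 0 ⇒ exp(X4) = 1
Π_2 = X1^-2 · X2^-1 · X4 · X5

["-2", "-1", "0", "1", "1", "0"]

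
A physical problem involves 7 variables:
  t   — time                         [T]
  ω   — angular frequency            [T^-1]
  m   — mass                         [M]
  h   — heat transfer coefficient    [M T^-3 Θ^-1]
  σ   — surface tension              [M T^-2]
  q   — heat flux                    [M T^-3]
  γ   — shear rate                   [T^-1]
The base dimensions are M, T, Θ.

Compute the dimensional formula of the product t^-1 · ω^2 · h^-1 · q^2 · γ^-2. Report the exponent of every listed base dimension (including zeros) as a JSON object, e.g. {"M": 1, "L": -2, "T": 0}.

{"M": 1, "T": -4, "Θ": 1}

Exponent matrix [M,T,Θ] × [t,ω,m,h,σ,q,γ]:
  M: [ 0  0  1  1  1  1  0]
  T: [ 1 -1  0 -3 -2 -3 -1]
  Θ: [ 0  0  0 -1  0  0  0]
  [M]: (-1)·0+(2)·0+(-1)·1+(2)·1+(-2)·0 = 1
  [T]: (-1)·1+(2)·-1+(-1)·-3+(2)·-3+(-2)·-1 = -4
  [Θ]: (-1)·0+(2)·0+(-1)·-1+(2)·0+(-2)·0 = 1
⇒ M T^-4 Θ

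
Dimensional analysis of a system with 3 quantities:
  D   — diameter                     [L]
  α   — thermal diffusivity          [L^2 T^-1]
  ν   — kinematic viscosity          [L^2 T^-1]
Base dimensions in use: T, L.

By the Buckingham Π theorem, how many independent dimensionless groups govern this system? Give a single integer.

1

Write exponents as rows T,L / cols D,α,ν:
  T: [ 0 -1 -1]
  L: [ 1  2  2]
Echelon form has 2 nonzero rows (pivots: D,α)
3 vars − rank 2 = 1 Π group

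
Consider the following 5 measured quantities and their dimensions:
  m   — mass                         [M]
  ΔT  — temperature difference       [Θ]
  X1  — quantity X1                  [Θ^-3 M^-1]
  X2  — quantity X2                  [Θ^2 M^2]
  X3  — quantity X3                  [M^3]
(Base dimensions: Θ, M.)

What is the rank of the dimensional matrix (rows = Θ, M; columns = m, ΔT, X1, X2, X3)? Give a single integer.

2

Write exponents as rows Θ,M / cols m,ΔT,X1,X2,X3:
  Θ: [ 0  1 -3  2  0]
  M: [ 1  0 -1  2  3]
Echelon form has 2 nonzero rows (pivots: m,ΔT)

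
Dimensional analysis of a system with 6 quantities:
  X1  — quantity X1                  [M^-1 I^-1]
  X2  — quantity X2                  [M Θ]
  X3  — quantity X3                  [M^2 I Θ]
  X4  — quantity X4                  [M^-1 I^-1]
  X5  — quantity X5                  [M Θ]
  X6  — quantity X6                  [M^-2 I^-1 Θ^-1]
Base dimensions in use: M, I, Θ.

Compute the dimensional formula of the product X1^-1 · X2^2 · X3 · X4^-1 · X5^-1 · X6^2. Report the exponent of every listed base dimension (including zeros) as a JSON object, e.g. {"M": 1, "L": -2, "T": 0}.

{"M": 1, "I": 1, "Θ": 0}

Dimensional matrix (M×I×Θ by X1×X2×X3×X4×X5×X6):
  M: [-1  1  2 -1  1 -2]
  I: [-1  0  1 -1  0 -1]
  Θ: [ 0  1  1  0  1 -1]
  [M]: (-1)·-1+(2)·1+(1)·2+(-1)·-1+(-1)·1+(2)·-2 = 1
  [I]: (-1)·-1+(2)·0+(1)·1+(-1)·-1+(-1)·0+(2)·-1 = 1
  [Θ]: (-1)·0+(2)·1+(1)·1+(-1)·0+(-1)·1+(2)·-1 = 0
⇒ M I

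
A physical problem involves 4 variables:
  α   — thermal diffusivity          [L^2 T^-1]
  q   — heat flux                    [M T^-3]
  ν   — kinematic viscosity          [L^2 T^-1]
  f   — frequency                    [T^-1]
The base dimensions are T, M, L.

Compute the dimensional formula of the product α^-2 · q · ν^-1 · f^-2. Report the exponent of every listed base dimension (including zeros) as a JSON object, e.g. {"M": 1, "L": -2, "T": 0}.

Dimensional matrix (T×M×L by α×q×ν×f):
  T: [-1 -3 -1 -1]
  M: [ 0  1  0  0]
  L: [ 2  0  2  0]
  [T]: (-2)·-1+(1)·-3+(-1)·-1+(-2)·-1 = 2
  [M]: (-2)·0+(1)·1+(-1)·0+(-2)·0 = 1
  [L]: (-2)·2+(1)·0+(-1)·2+(-2)·0 = -6
⇒ T^2 M L^-6

{"T": 2, "M": 1, "L": -6}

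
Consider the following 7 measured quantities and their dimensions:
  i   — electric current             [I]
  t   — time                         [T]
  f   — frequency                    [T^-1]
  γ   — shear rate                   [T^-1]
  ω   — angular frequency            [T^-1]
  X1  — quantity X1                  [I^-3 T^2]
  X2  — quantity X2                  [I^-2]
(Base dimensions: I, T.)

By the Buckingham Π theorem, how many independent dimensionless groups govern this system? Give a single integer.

Dimensional matrix (I×T by i×t×f×γ×ω×X1×X2):
  I: [ 1  0  0  0  0 -3 -2]
  T: [ 0  1 -1 -1 -1  2  0]
Row reduction gives pivot columns i,t; rank = 2
Π count = n − r = 7 − 2 = 5

5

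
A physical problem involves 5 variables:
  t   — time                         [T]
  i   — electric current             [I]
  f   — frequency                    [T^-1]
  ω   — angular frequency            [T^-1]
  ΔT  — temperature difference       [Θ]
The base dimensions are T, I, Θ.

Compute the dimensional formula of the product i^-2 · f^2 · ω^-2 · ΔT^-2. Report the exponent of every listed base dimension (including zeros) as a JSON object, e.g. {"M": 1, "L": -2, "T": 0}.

Write exponents as rows T,I,Θ / cols t,i,f,ω,ΔT:
  T: [ 1  0 -1 -1  0]
  I: [ 0  1  0  0  0]
  Θ: [ 0  0  0  0  1]
  [T]: (-2)·0+(2)·-1+(-2)·-1+(-2)·0 = 0
  [I]: (-2)·1+(2)·0+(-2)·0+(-2)·0 = -2
  [Θ]: (-2)·0+(2)·0+(-2)·0+(-2)·1 = -2
⇒ I^-2 Θ^-2

{"T": 0, "I": -2, "Θ": -2}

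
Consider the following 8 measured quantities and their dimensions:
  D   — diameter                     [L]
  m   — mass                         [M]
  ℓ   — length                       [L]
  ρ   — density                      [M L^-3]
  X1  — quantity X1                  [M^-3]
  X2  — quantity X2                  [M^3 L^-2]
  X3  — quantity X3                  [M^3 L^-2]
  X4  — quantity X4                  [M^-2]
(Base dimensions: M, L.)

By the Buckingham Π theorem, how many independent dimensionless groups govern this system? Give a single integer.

Dimensional matrix (M×L by D×m×ℓ×ρ×X1×X2×X3×X4):
  M: [ 0  1  0  1 -3  3  3 -2]
  L: [ 1  0  1 -3  0 -2 -2  0]
Row reduction gives pivot columns D,m; rank = 2
Π count = n − r = 8 − 2 = 6

6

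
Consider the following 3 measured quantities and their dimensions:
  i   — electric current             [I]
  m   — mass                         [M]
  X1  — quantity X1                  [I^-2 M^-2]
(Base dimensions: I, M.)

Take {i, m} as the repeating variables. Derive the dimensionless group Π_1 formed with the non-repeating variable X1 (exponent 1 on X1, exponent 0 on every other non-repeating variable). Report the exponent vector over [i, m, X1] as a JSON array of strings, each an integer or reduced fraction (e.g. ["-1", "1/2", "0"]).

Dimensional matrix (I×M by i×m×X1):
  I: [ 1  0 -2]
  M: [ 0  1 -2]
Row reduction gives pivot columns i,m; rank = 2
Repeat: i,m; free: X1
RREF:
  r0: [   1    0   -2]
  r1: [   0    1   -2]
Fix exponent of X1 at 1; solve each RREF row for its pivot's exponent:
  r0: exp(i) + (-2)·1 = 0 ⇒ exp(i) = 2
  r1: exp(m) + (-2)·1 = 0 ⇒ exp(m) = 2
Π_1 = i^2 · m^2 · X1

["2", "2", "1"]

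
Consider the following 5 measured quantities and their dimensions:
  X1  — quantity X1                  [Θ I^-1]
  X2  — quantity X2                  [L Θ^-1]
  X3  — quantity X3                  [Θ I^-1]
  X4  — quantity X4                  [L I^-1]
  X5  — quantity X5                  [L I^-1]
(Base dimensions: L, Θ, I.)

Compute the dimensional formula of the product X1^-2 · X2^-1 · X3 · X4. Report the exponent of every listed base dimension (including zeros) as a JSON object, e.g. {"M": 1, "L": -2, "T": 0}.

Write exponents as rows L,Θ,I / cols X1,X2,X3,X4,X5:
  L: [ 0  1  0  1  1]
  Θ: [ 1 -1  1  0  0]
  I: [-1  0 -1 -1 -1]
  [L]: (-2)·0+(-1)·1+(1)·0+(1)·1 = 0
  [Θ]: (-2)·1+(-1)·-1+(1)·1+(1)·0 = 0
  [I]: (-2)·-1+(-1)·0+(1)·-1+(1)·-1 = 0
⇒ 1 (dimensionless)

{"L": 0, "Θ": 0, "I": 0}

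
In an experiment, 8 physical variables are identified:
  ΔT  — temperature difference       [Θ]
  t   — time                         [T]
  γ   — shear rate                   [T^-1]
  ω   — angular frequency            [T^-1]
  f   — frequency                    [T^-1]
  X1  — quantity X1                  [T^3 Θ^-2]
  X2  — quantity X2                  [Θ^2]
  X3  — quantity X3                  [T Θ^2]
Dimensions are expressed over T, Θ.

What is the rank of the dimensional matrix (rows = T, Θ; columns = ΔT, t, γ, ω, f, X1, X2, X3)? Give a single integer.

Write exponents as rows T,Θ / cols ΔT,t,γ,ω,f,X1,X2,X3:
  T: [ 0  1 -1 -1 -1  3  0  1]
  Θ: [ 1  0  0  0  0 -2  2  2]
Row reduction gives pivot columns ΔT,t; rank = 2

2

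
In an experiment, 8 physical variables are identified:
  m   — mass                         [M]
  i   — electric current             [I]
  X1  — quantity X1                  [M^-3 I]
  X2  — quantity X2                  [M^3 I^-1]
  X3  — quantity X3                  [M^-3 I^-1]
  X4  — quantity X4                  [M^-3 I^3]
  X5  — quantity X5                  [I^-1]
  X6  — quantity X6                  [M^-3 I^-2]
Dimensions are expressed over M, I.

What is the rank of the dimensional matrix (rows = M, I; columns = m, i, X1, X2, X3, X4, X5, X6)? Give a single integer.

Dimensional matrix (M×I by m×i×X1×X2×X3×X4×X5×X6):
  M: [ 1  0 -3  3 -3 -3  0 -3]
  I: [ 0  1  1 -1 -1  3 -1 -2]
RREF → pivots at {m,i} ⇒ r = 2

2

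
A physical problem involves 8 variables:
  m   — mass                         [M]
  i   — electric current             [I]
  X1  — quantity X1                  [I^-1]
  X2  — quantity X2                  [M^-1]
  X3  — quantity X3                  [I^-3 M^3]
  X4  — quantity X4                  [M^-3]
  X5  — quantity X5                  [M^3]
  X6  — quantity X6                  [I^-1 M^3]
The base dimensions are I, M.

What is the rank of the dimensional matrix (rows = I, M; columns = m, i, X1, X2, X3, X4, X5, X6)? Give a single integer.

Dimensional matrix (I×M by m×i×X1×X2×X3×X4×X5×X6):
  I: [ 0  1 -1  0 -3  0  0 -1]
  M: [ 1  0  0 -1  3 -3  3  3]
Row reduction gives pivot columns m,i; rank = 2

2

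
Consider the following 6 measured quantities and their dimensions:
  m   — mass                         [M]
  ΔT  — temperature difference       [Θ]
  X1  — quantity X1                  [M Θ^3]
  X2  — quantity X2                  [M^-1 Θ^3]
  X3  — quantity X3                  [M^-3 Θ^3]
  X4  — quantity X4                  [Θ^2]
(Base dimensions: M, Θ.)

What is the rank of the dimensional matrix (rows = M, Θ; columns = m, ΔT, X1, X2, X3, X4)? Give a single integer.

2

Exponent matrix [M,Θ] × [m,ΔT,X1,X2,X3,X4]:
  M: [ 1  0  1 -1 -3  0]
  Θ: [ 0  1  3  3  3  2]
Echelon form has 2 nonzero rows (pivots: m,ΔT)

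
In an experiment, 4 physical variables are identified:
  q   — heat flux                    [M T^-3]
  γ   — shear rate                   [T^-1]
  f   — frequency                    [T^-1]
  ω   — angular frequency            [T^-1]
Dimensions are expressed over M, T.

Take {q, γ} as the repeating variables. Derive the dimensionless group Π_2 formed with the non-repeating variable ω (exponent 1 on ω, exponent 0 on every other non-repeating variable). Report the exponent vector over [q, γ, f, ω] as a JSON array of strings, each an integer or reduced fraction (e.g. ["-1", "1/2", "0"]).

Write exponents as rows M,T / cols q,γ,f,ω:
  M: [ 1  0  0  0]
  T: [-3 -1 -1 -1]
Row reduction gives pivot columns q,γ; rank = 2
Pivot set = {q,γ}, free = {f,ω}
RREF:
  r0: [   1    0    0    0]
  r1: [   0    1    1    1]
Fix exponent of ω at 1, f at 0; solve each RREF row for its pivot's exponent:
  r0: exp(q) + (0)·1 = 0 ⇒ exp(q) = 0
  r1: exp(γ) + (1)·1 = 0 ⇒ exp(γ) = -1
Π_2 = γ^-1 · ω

["0", "-1", "0", "1"]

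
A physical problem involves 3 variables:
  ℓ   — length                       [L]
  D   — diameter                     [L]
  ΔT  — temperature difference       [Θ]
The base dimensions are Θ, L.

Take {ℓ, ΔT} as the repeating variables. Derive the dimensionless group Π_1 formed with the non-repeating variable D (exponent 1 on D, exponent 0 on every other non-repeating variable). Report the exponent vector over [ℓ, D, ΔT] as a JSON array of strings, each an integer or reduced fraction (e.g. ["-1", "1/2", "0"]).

["-1", "1", "0"]

Write exponents as rows Θ,L / cols ℓ,D,ΔT:
  Θ: [ 0  0  1]
  L: [ 1  1  0]
RREF → pivots at {ℓ,ΔT} ⇒ r = 2
Pivot set = {ℓ,ΔT}, free = {D}
RREF:
  r0: [   1    1    0]
  r1: [   0    0    1]
Fix exponent of D at 1; solve each RREF row for its pivot's exponent:
  r0: exp(ℓ) + (1)·1 = 0 ⇒ exp(ℓ) = -1
  r1: exp(ΔT) + (0)·1 = 0 ⇒ exp(ΔT) = 0
Π_1 = ℓ^-1 · D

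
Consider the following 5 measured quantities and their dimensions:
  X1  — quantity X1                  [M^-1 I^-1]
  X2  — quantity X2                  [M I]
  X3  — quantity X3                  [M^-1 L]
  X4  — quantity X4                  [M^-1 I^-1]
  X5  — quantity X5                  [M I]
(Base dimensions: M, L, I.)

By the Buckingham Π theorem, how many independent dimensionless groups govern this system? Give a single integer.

Exponent matrix [M,L,I] × [X1,X2,X3,X4,X5]:
  M: [-1  1 -1 -1  1]
  L: [ 0  0  1  0  0]
  I: [-1  1  0 -1  1]
RREF → pivots at {X1,X3} ⇒ r = 2
Π count = n − r = 5 − 2 = 3

3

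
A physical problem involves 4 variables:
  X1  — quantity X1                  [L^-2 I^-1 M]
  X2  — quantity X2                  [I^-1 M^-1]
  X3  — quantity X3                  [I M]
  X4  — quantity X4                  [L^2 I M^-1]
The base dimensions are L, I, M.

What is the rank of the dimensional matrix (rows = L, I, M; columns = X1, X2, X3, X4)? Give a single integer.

2

Dimensional matrix (L×I×M by X1×X2×X3×X4):
  L: [-2  0  0  2]
  I: [-1 -1  1  1]
  M: [ 1 -1  1 -1]
RREF → pivots at {X1,X2} ⇒ r = 2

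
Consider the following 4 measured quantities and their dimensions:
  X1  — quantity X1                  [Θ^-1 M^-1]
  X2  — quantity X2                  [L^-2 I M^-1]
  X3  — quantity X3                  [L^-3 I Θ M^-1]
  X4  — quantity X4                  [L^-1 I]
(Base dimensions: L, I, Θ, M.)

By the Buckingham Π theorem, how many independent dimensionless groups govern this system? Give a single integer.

Write exponents as rows L,I,Θ,M / cols X1,X2,X3,X4:
  L: [ 0 -2 -3 -1]
  I: [ 0  1  1  1]
  Θ: [-1  0  1  0]
  M: [-1 -1 -1  0]
Echelon form has 3 nonzero rows (pivots: X1,X2,X3)
4 vars − rank 3 = 1 Π group

1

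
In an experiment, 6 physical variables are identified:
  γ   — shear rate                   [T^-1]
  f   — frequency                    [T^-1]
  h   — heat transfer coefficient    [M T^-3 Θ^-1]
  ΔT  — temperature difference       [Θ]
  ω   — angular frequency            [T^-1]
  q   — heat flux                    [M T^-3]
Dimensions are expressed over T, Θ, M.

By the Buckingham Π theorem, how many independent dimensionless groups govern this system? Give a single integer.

3

Write exponents as rows T,Θ,M / cols γ,f,h,ΔT,ω,q:
  T: [-1 -1 -3  0 -1 -3]
  Θ: [ 0  0 -1  1  0  0]
  M: [ 0  0  1  0  0  1]
Row reduction gives pivot columns γ,h,ΔT; rank = 3
n=6, r=3 ⇒ 3 dimensionless groups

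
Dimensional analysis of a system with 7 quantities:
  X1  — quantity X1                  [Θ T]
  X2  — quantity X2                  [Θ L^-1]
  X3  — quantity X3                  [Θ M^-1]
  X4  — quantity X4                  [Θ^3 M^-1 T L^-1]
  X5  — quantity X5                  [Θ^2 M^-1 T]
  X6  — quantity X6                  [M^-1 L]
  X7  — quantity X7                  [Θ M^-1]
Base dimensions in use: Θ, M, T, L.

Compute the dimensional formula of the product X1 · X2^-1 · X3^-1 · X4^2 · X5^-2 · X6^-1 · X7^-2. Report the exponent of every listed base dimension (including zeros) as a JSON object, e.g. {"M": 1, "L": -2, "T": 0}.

{"Θ": -1, "M": 4, "T": 1, "L": -2}

Write exponents as rows Θ,M,T,L / cols X1,X2,X3,X4,X5,X6,X7:
  Θ: [ 1  1  1  3  2  0  1]
  M: [ 0  0 -1 -1 -1 -1 -1]
  T: [ 1  0  0  1  1  0  0]
  L: [ 0 -1  0 -1  0  1  0]
  [Θ]: (1)·1+(-1)·1+(-1)·1+(2)·3+(-2)·2+(-1)·0+(-2)·1 = -1
  [M]: (1)·0+(-1)·0+(-1)·-1+(2)·-1+(-2)·-1+(-1)·-1+(-2)·-1 = 4
  [T]: (1)·1+(-1)·0+(-1)·0+(2)·1+(-2)·1+(-1)·0+(-2)·0 = 1
  [L]: (1)·0+(-1)·-1+(-1)·0+(2)·-1+(-2)·0+(-1)·1+(-2)·0 = -2
⇒ Θ^-1 M^4 T L^-2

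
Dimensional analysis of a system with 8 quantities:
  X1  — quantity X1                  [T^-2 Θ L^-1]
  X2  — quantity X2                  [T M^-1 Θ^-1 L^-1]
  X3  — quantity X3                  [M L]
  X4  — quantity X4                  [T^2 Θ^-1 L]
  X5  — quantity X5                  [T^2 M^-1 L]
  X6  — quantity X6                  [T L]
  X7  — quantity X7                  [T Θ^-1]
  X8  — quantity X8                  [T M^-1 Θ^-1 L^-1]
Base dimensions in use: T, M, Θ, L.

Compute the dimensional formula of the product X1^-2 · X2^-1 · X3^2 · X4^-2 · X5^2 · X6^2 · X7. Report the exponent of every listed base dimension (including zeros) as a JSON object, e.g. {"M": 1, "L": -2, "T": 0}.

{"T": 6, "M": 1, "Θ": 0, "L": 7}

Write exponents as rows T,M,Θ,L / cols X1,X2,X3,X4,X5,X6,X7,X8:
  T: [-2  1  0  2  2  1  1  1]
  M: [ 0 -1  1  0 -1  0  0 -1]
  Θ: [ 1 -1  0 -1  0  0 -1 -1]
  L: [-1 -1  1  1  1  1  0 -1]
  [T]: (-2)·-2+(-1)·1+(2)·0+(-2)·2+(2)·2+(2)·1+(1)·1 = 6
  [M]: (-2)·0+(-1)·-1+(2)·1+(-2)·0+(2)·-1+(2)·0+(1)·0 = 1
  [Θ]: (-2)·1+(-1)·-1+(2)·0+(-2)·-1+(2)·0+(2)·0+(1)·-1 = 0
  [L]: (-2)·-1+(-1)·-1+(2)·1+(-2)·1+(2)·1+(2)·1+(1)·0 = 7
⇒ T^6 M L^7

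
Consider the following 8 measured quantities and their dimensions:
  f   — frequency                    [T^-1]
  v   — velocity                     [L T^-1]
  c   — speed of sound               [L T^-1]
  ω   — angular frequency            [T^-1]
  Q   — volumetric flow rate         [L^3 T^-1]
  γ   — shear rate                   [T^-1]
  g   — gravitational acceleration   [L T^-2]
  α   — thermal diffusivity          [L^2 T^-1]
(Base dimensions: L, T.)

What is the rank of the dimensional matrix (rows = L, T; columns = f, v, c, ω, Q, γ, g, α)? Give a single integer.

Write exponents as rows L,T / cols f,v,c,ω,Q,γ,g,α:
  L: [ 0  1  1  0  3  0  1  2]
  T: [-1 -1 -1 -1 -1 -1 -2 -1]
Echelon form has 2 nonzero rows (pivots: f,v)

2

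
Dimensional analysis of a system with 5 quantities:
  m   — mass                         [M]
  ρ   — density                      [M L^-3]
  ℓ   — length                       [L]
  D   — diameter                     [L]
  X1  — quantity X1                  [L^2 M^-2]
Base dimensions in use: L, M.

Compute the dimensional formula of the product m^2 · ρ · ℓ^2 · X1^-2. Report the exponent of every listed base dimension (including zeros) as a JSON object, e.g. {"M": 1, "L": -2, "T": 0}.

{"L": -5, "M": 7}

Dimensional matrix (L×M by m×ρ×ℓ×D×X1):
  L: [ 0 -3  1  1  2]
  M: [ 1  1  0  0 -2]
  [L]: (2)·0+(1)·-3+(2)·1+(-2)·2 = -5
  [M]: (2)·1+(1)·1+(2)·0+(-2)·-2 = 7
⇒ L^-5 M^7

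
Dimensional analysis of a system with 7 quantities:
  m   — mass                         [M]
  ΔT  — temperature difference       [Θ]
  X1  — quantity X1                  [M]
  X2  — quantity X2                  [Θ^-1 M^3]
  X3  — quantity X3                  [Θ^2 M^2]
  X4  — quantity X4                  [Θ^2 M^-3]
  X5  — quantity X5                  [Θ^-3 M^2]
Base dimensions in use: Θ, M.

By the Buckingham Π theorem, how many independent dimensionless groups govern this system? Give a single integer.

Write exponents as rows Θ,M / cols m,ΔT,X1,X2,X3,X4,X5:
  Θ: [ 0  1  0 -1  2  2 -3]
  M: [ 1  0  1  3  2 -3  2]
Row reduction gives pivot columns m,ΔT; rank = 2
7 vars − rank 2 = 5 Π groups

5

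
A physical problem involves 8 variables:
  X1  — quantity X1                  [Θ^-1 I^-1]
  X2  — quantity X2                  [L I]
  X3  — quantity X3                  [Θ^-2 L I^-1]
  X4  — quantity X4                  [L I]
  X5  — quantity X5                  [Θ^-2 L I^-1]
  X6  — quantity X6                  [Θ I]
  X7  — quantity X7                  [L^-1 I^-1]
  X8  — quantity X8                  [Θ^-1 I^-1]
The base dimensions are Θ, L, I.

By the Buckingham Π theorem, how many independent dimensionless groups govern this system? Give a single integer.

6

Exponent matrix [Θ,L,I] × [X1,X2,X3,X4,X5,X6,X7,X8]:
  Θ: [-1  0 -2  0 -2  1  0 -1]
  L: [ 0  1  1  1  1  0 -1  0]
  I: [-1  1 -1  1 -1  1 -1 -1]
Row reduction gives pivot columns X1,X2; rank = 2
n=8, r=2 ⇒ 6 dimensionless groups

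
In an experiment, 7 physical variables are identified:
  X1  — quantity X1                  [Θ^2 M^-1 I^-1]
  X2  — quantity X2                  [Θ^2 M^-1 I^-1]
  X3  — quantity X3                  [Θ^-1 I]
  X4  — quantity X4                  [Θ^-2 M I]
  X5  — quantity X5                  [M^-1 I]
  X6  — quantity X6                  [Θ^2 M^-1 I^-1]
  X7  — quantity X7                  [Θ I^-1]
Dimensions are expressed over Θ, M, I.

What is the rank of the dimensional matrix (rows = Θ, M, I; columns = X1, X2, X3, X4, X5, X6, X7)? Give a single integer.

2

Dimensional matrix (Θ×M×I by X1×X2×X3×X4×X5×X6×X7):
  Θ: [ 2  2 -1 -2  0  2  1]
  M: [-1 -1  0  1 -1 -1  0]
  I: [-1 -1  1  1  1 -1 -1]
Echelon form has 2 nonzero rows (pivots: X1,X3)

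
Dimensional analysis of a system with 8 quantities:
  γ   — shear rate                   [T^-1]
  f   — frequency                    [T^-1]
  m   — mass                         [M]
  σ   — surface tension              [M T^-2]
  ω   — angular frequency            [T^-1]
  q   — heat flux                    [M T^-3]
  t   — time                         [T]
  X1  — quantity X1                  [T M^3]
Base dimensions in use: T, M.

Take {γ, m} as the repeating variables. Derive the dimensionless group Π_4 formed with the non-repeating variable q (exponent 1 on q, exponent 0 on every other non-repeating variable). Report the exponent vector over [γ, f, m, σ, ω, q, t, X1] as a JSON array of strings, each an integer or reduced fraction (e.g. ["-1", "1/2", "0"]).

["-3", "0", "-1", "0", "0", "1", "0", "0"]

Exponent matrix [T,M] × [γ,f,m,σ,ω,q,t,X1]:
  T: [-1 -1  0 -2 -1 -3  1  1]
  M: [ 0  0  1  1  0  1  0  3]
Row reduction gives pivot columns γ,m; rank = 2
Pivot set = {γ,m}, free = {f,σ,ω,q,t,X1}
RREF:
  r0: [   1    1    0    2    1    3   -1   -1]
  r1: [   0    0    1    1    0    1    0    3]
Fix exponent of q at 1, f at 0, σ at 0, ω at 0, t at 0, X1 at 0; solve each RREF row for its pivot's exponent:
  r0: exp(γ) + (3)·1 = 0 ⇒ exp(γ) = -3
  r1: exp(m) + (1)·1 = 0 ⇒ exp(m) = -1
Π_4 = γ^-3 · m^-1 · q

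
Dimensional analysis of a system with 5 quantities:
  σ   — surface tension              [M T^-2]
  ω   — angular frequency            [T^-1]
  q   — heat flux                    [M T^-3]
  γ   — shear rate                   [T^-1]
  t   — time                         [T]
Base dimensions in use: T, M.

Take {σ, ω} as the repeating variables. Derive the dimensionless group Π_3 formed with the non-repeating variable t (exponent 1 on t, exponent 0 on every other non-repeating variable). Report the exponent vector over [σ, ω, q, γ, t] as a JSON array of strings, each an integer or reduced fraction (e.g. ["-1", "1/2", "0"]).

Dimensional matrix (T×M by σ×ω×q×γ×t):
  T: [-2 -1 -3 -1  1]
  M: [ 1  0  1  0  0]
Echelon form has 2 nonzero rows (pivots: σ,ω)
Repeat: σ,ω; free: q,γ,t
RREF:
  r0: [   1    0    1    0    0]
  r1: [   0    1    1    1   -1]
Fix exponent of t at 1, q at 0, γ at 0; solve each RREF row for its pivot's exponent:
  r0: exp(σ) + (0)·1 = 0 ⇒ exp(σ) = 0
  r1: exp(ω) + (-1)·1 = 0 ⇒ exp(ω) = 1
Π_3 = ω · t

["0", "1", "0", "0", "1"]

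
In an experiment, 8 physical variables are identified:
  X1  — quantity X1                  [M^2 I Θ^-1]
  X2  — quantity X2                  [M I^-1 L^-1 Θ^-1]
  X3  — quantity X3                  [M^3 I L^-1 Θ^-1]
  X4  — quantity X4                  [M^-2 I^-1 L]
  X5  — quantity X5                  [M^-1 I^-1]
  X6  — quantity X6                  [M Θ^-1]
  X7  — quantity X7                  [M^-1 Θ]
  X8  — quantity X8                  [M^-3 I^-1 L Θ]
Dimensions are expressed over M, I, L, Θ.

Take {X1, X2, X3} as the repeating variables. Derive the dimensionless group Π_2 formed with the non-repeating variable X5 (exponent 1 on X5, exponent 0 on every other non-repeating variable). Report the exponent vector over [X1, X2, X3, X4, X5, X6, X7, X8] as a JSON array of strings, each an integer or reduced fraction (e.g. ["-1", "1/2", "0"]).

["0", "-1/2", "1/2", "0", "1", "0", "0", "0"]

Dimensional matrix (M×I×L×Θ by X1×X2×X3×X4×X5×X6×X7×X8):
  M: [ 2  1  3 -2 -1  1 -1 -3]
  I: [ 1 -1  1 -1 -1  0  0 -1]
  L: [ 0 -1 -1  1  0  0  0  1]
  Θ: [-1 -1 -1  0  0 -1  1  1]
Echelon form has 3 nonzero rows (pivots: X1,X2,X3)
Pivot set = {X1,X2,X3}, free = {X4,X5,X6,X7,X8}
RREF:
  r0: [   1    0    0    1    0    1   -1    0]
  r1: [   0    1    0  1/2  1/2  1/2 -1/2    0]
  r2: [   0    0    1 -3/2 -1/2 -1/2  1/2   -1]
  r3: [   0    0    0    0    0    0    0    0]
Fix exponent of X5 at 1, X4 at 0, X6 at 0, X7 at 0, X8 at 0; solve each RREF row for its pivot's exponent:
  r0: exp(X1) + (0)·1 = 0 ⇒ exp(X1) = 0
  r1: exp(X2) + (1/2)·1 = 0 ⇒ exp(X2) = -1/2
  r2: exp(X3) + (-1/2)·1 = 0 ⇒ exp(X3) = 1/2
Π_2 = X2^(-1/2) · X3^(1/2) · X5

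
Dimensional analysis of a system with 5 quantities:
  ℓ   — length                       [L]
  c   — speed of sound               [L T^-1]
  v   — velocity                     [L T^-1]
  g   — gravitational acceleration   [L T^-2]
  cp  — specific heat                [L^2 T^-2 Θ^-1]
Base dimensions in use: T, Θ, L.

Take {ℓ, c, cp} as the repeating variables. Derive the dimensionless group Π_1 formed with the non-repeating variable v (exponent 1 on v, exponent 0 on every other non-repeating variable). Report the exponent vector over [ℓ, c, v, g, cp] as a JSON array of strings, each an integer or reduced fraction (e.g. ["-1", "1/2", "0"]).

["0", "-1", "1", "0", "0"]

Exponent matrix [T,Θ,L] × [ℓ,c,v,g,cp]:
  T: [ 0 -1 -1 -2 -2]
  Θ: [ 0  0  0  0 -1]
  L: [ 1  1  1  1  2]
Row reduction gives pivot columns ℓ,c,cp; rank = 3
Repeat: ℓ,c,cp; free: v,g
RREF:
  r0: [   1    0    0   -1    0]
  r1: [   0    1    1    2    0]
  r2: [   0    0    0    0    1]
Fix exponent of v at 1, g at 0; solve each RREF row for its pivot's exponent:
  r0: exp(ℓ) + (0)·1 = 0 ⇒ exp(ℓ) = 0
  r1: exp(c) + (1)·1 = 0 ⇒ exp(c) = -1
  r2: exp(cp) + (0)·1 = 0 ⇒ exp(cp) = 0
Π_1 = c^-1 · v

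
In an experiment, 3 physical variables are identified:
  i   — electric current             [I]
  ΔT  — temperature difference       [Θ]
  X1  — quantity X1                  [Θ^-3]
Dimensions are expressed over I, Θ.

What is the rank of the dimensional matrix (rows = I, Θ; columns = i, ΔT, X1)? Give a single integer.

Exponent matrix [I,Θ] × [i,ΔT,X1]:
  I: [ 1  0  0]
  Θ: [ 0  1 -3]
Echelon form has 2 nonzero rows (pivots: i,ΔT)

2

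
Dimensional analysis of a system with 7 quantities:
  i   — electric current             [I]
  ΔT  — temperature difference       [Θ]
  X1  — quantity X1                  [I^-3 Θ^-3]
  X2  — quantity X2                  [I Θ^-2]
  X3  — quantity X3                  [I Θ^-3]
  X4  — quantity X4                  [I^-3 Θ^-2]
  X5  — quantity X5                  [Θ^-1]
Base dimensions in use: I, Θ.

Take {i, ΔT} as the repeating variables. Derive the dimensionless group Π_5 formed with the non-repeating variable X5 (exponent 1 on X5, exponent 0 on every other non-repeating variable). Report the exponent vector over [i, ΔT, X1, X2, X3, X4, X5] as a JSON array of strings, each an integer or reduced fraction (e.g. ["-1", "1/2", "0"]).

["0", "1", "0", "0", "0", "0", "1"]

Write exponents as rows I,Θ / cols i,ΔT,X1,X2,X3,X4,X5:
  I: [ 1  0 -3  1  1 -3  0]
  Θ: [ 0  1 -3 -2 -3 -2 -1]
RREF → pivots at {i,ΔT} ⇒ r = 2
Pivot set = {i,ΔT}, free = {X1,X2,X3,X4,X5}
RREF:
  r0: [   1    0   -3    1    1   -3    0]
  r1: [   0    1   -3   -2   -3   -2   -1]
Fix exponent of X5 at 1, X1 at 0, X2 at 0, X3 at 0, X4 at 0; solve each RREF row for its pivot's exponent:
  r0: exp(i) + (0)·1 = 0 ⇒ exp(i) = 0
  r1: exp(ΔT) + (-1)·1 = 0 ⇒ exp(ΔT) = 1
Π_5 = ΔT · X5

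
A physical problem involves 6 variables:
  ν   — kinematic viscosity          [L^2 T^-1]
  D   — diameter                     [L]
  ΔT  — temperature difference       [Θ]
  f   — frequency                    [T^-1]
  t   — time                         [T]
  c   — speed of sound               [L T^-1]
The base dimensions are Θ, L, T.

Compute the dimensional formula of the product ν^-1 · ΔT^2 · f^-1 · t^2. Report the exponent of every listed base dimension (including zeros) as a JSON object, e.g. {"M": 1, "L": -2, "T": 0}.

Exponent matrix [Θ,L,T] × [ν,D,ΔT,f,t,c]:
  Θ: [ 0  0  1  0  0  0]
  L: [ 2  1  0  0  0  1]
  T: [-1  0  0 -1  1 -1]
  [Θ]: (-1)·0+(2)·1+(-1)·0+(2)·0 = 2
  [L]: (-1)·2+(2)·0+(-1)·0+(2)·0 = -2
  [T]: (-1)·-1+(2)·0+(-1)·-1+(2)·1 = 4
⇒ Θ^2 L^-2 T^4

{"Θ": 2, "L": -2, "T": 4}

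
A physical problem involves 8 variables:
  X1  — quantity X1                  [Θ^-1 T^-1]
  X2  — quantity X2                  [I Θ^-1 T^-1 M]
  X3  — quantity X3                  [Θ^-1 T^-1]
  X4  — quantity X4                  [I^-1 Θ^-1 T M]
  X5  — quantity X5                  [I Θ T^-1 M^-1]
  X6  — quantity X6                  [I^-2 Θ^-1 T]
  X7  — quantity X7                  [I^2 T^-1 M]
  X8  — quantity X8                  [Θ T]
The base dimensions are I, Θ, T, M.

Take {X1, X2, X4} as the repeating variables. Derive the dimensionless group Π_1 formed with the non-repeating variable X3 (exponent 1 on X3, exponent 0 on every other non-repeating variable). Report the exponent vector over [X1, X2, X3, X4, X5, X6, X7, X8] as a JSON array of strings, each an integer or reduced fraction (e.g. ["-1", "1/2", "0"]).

["-1", "0", "1", "0", "0", "0", "0", "0"]

Write exponents as rows I,Θ,T,M / cols X1,X2,X3,X4,X5,X6,X7,X8:
  I: [ 0  1  0 -1  1 -2  2  0]
  Θ: [-1 -1 -1 -1  1 -1  0  1]
  T: [-1 -1 -1  1 -1  1 -1  1]
  M: [ 0  1  0  1 -1  0  1  0]
Row reduction gives pivot columns X1,X2,X4; rank = 3
Pivot set = {X1,X2,X4}, free = {X3,X5,X6,X7,X8}
RREF:
  r0: [   1    0    1    0    0    1   -1   -1]
  r1: [   0    1    0    0    0   -1  3/2    0]
  r2: [   0    0    0    1   -1    1 -1/2    0]
  r3: [   0    0    0    0    0    0    0    0]
Fix exponent of X3 at 1, X5 at 0, X6 at 0, X7 at 0, X8 at 0; solve each RREF row for its pivot's exponent:
  r0: exp(X1) + (1)·1 = 0 ⇒ exp(X1) = -1
  r1: exp(X2) + (0)·1 = 0 ⇒ exp(X2) = 0
  r2: exp(X4) + (0)·1 = 0 ⇒ exp(X4) = 0
Π_1 = X1^-1 · X3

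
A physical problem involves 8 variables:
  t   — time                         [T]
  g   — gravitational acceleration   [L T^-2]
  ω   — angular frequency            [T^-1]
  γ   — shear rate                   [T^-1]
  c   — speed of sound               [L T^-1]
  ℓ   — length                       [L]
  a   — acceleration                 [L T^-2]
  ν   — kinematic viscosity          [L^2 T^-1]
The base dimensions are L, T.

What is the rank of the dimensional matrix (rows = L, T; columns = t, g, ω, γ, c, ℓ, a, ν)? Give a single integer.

Dimensional matrix (L×T by t×g×ω×γ×c×ℓ×a×ν):
  L: [ 0  1  0  0  1  1  1  2]
  T: [ 1 -2 -1 -1 -1  0 -2 -1]
RREF → pivots at {t,g} ⇒ r = 2

2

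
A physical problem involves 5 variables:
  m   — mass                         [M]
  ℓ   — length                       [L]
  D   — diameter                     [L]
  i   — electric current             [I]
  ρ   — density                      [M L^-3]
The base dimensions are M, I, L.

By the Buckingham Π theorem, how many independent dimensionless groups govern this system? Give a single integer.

Write exponents as rows M,I,L / cols m,ℓ,D,i,ρ:
  M: [ 1  0  0  0  1]
  I: [ 0  0  0  1  0]
  L: [ 0  1  1  0 -3]
RREF → pivots at {m,ℓ,i} ⇒ r = 3
n=5, r=3 ⇒ 2 dimensionless groups

2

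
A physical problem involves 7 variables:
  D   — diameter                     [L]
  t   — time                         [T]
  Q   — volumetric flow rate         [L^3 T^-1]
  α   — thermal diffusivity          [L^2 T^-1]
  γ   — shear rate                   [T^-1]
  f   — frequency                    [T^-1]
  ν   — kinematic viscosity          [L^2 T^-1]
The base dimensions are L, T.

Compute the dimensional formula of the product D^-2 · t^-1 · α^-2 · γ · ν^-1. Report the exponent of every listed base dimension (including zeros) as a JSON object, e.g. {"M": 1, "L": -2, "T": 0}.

Write exponents as rows L,T / cols D,t,Q,α,γ,f,ν:
  L: [ 1  0  3  2  0  0  2]
  T: [ 0  1 -1 -1 -1 -1 -1]
  [L]: (-2)·1+(-1)·0+(-2)·2+(1)·0+(-1)·2 = -8
  [T]: (-2)·0+(-1)·1+(-2)·-1+(1)·-1+(-1)·-1 = 1
⇒ L^-8 T

{"L": -8, "T": 1}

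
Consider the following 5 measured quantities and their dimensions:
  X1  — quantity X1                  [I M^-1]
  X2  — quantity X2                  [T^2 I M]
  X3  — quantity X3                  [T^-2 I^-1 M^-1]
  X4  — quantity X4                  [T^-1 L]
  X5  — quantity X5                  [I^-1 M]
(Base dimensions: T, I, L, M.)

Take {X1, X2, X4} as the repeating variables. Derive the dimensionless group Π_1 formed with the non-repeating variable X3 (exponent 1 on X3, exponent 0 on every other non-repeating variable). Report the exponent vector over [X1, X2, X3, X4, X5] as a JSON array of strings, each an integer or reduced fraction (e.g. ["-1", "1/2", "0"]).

["0", "1", "1", "0", "0"]

Dimensional matrix (T×I×L×M by X1×X2×X3×X4×X5):
  T: [ 0  2 -2 -1  0]
  I: [ 1  1 -1  0 -1]
  L: [ 0  0  0  1  0]
  M: [-1  1 -1  0  1]
Row reduction gives pivot columns X1,X2,X4; rank = 3
Repeat: X1,X2,X4; free: X3,X5
RREF:
  r0: [   1    0    0    0   -1]
  r1: [   0    1   -1    0    0]
  r2: [   0    0    0    1    0]
  r3: [   0    0    0    0    0]
Fix exponent of X3 at 1, X5 at 0; solve each RREF row for its pivot's exponent:
  r0: exp(X1) + (0)·1 = 0 ⇒ exp(X1) = 0
  r1: exp(X2) + (-1)·1 = 0 ⇒ exp(X2) = 1
  r2: exp(X4) + (0)·1 = 0 ⇒ exp(X4) = 0
Π_1 = X2 · X3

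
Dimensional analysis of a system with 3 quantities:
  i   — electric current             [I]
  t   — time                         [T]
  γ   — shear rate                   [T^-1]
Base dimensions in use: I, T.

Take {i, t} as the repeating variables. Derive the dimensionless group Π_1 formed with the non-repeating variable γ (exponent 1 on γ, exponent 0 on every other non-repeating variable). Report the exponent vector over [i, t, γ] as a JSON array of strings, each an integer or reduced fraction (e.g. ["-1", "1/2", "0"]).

["0", "1", "1"]

Write exponents as rows I,T / cols i,t,γ:
  I: [ 1  0  0]
  T: [ 0  1 -1]
RREF → pivots at {i,t} ⇒ r = 2
Pivot set = {i,t}, free = {γ}
RREF:
  r0: [   1    0    0]
  r1: [   0    1   -1]
Fix exponent of γ at 1; solve each RREF row for its pivot's exponent:
  r0: exp(i) + (0)·1 = 0 ⇒ exp(i) = 0
  r1: exp(t) + (-1)·1 = 0 ⇒ exp(t) = 1
Π_1 = t · γ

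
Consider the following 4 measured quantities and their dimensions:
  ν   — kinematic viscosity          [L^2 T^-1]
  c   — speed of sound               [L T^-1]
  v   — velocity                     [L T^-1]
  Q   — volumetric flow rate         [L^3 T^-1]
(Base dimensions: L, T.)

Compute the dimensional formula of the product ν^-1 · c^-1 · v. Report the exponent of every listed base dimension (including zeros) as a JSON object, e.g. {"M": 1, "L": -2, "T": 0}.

{"L": -2, "T": 1}

Exponent matrix [L,T] × [ν,c,v,Q]:
  L: [ 2  1  1  3]
  T: [-1 -1 -1 -1]
  [L]: (-1)·2+(-1)·1+(1)·1 = -2
  [T]: (-1)·-1+(-1)·-1+(1)·-1 = 1
⇒ L^-2 T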